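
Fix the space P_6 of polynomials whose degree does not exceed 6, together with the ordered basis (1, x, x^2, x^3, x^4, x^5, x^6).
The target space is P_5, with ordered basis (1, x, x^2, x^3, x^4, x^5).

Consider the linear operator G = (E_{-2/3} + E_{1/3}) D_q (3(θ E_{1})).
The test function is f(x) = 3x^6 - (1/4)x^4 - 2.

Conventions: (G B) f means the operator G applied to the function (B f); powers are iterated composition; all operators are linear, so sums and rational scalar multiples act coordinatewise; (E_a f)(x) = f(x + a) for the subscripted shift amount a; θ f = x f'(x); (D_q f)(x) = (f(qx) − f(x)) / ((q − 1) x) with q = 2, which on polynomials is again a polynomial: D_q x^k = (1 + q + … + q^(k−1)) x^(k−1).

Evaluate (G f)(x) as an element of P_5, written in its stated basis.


E_{1} f = 3x^6 + 18x^5 + (179/4)x^4 + 59x^3 + (87/2)x^2 + 17x + 3/4
θ E_{1} f = 18x^6 + 90x^5 + 179x^4 + 177x^3 + 87x^2 + 17x
(3(θ E_{1})) f = 54x^6 + 270x^5 + 537x^4 + 531x^3 + 261x^2 + 51x
D_q (3(θ E_{1})) f = 3402x^5 + 8370x^4 + 8055x^3 + 3717x^2 + 783x + 51
E_{-2/3} D_q (3(θ E_{1})) f = 3402x^5 - 2970x^4 + 855x^3 - 153x^2 + 7x - 1/3
E_{1/3} D_q (3(θ E_{1})) f = 3402x^5 + 14040x^4 + 22995x^3 + 18612x^2 + 7396x + 3422/3
(E_{-2/3} + E_{1/3}) D_q (3(θ E_{1})) f = 6804x^5 + 11070x^4 + 23850x^3 + 18459x^2 + 7403x + 3421/3

the image equals g(x) = 6804x^5 + 11070x^4 + 23850x^3 + 18459x^2 + 7403x + 3421/3


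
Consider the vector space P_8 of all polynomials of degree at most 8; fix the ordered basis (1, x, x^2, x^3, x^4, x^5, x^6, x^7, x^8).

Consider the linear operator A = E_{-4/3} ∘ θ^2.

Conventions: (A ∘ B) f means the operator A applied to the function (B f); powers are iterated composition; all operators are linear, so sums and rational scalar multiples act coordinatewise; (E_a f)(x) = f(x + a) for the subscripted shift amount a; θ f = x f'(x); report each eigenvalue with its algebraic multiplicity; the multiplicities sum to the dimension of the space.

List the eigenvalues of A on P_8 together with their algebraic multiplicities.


image of 1: 0
image of x: x - 4/3
image of x^2: 4x^2 - (32/3)x + 64/9
image of x^3: 9x^3 - 36x^2 + 48x - 64/3
image of x^4: 16x^4 - (256/3)x^3 + (512/3)x^2 - (4096/27)x + 4096/81
image of x^5: 25x^5 - (500/3)x^4 + (4000/9)x^3 - (16000/27)x^2 + (32000/81)x - 25600/243
image of x^6: 36x^6 - 288x^5 + 960x^4 - (5120/3)x^3 + (5120/3)x^2 - (8192/9)x + 16384/81
image of x^7: 49x^7 - (1372/3)x^6 + (5488/3)x^5 - (109760/27)x^4 + (439040/81)x^3 - (351232/81)x^2 + (1404928/729)x - 802816/2187
image of x^8: 64x^8 - (2048/3)x^7 + (28672/9)x^6 - (229376/27)x^5 + (1146880/81)x^4 - (3670016/243)x^3 + (7340032/729)x^2 - (8388608/2187)x + 4194304/6561
the matrix is upper triangular; its diagonal is (0, 1, 4, 9, 16, 25, 36, 49, 64)
for a triangular matrix the eigenvalues are the diagonal entries, with algebraic multiplicity their repetition count

λ = 0 (multiplicity 1), λ = 1 (multiplicity 1), λ = 4 (multiplicity 1), λ = 9 (multiplicity 1), λ = 16 (multiplicity 1), λ = 25 (multiplicity 1), λ = 36 (multiplicity 1), λ = 49 (multiplicity 1), λ = 64 (multiplicity 1)


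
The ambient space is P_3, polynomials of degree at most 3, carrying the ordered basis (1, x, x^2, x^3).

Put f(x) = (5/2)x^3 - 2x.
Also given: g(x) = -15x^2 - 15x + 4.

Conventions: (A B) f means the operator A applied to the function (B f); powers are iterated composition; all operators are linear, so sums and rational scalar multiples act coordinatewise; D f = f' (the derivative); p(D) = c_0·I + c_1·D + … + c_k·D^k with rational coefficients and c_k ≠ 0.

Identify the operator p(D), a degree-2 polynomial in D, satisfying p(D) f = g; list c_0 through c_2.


c_0 = 0, c_1 = -2, c_2 = -1

D^0 f = (5/2)x^3 - 2x
D^1 f = (15/2)x^2 - 2
D^2 f = 15x
matching coefficients of g against c_0 f + c_1 Df + … from the top degree down determines the c_i
solution: c_0 = 0, c_1 = -2, c_2 = -1


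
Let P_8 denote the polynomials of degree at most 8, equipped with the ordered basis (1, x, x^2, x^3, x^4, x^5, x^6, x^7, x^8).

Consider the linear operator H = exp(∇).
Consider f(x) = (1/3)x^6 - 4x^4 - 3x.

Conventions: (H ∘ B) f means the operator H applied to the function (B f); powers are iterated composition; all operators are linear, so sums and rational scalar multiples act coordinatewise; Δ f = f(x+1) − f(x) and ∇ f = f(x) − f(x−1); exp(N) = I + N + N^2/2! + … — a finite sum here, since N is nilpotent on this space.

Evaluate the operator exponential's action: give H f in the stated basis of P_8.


the image equals g(x) = (1/3)x^6 + 2x^5 - 4x^4 - (68/3)x^3 + 5x^2 + 17x - 10

order-1 term: 2x^5 - 5x^4 - (28/3)x^3 + 19x^2 - 14x + 2/3
order-2 term: 5x^4 - 20x^3 + 11x^2 + 18x - 53/3
order-3 term: (20/3)x^3 - 30x^2 + 34x - 6
order-4 term: 5x^2 - 20x + 53/3
order-5 term: 2x - 5
order-6 term: 1/3
the series for exp(∇) f terminates at order 6
exp(∇) f = (1/3)x^6 + 2x^5 - 4x^4 - (68/3)x^3 + 5x^2 + 17x - 10


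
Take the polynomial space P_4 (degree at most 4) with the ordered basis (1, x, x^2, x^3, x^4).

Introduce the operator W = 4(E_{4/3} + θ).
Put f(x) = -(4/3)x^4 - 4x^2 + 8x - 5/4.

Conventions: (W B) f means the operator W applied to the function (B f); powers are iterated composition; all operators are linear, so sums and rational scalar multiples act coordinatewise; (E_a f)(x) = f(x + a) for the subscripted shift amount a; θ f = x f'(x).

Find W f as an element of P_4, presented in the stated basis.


g(x) = -(80/3)x^4 - (256/9)x^3 - (944/9)x^2 - (2368/81)x - 1855/243

E_{4/3} f = -(4/3)x^4 - (64/9)x^3 - (164/9)x^2 - (1240/81)x - 1855/972
θ f = -(16/3)x^4 - 8x^2 + 8x
(E_{4/3} + θ) f = -(20/3)x^4 - (64/9)x^3 - (236/9)x^2 - (592/81)x - 1855/972
(4(E_{4/3} + θ)) f = -(80/3)x^4 - (256/9)x^3 - (944/9)x^2 - (2368/81)x - 1855/243


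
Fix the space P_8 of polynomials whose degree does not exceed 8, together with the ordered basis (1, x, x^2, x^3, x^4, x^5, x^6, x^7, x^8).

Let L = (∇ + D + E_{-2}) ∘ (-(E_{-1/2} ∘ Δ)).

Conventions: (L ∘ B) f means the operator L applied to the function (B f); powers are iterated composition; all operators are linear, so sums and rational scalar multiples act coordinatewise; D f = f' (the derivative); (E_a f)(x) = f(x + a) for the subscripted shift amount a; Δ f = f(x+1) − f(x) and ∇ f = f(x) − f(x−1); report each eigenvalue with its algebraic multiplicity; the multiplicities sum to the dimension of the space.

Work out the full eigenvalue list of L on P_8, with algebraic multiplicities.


image of 1: 0
image of x: -1
image of x^2: -2x
image of x^3: -3x^2 - 37/4
image of x^4: -4x^3 - 37x + 28
image of x^5: -5x^4 - (185/2)x^2 + 140x - 1321/16
image of x^6: -6x^5 - 185x^3 + 420x^2 - (3963/8)x + 221
image of x^7: -7x^6 - (1295/4)x^4 + 980x^3 - (27741/16)x^2 + 1547x - 36877/64
image of x^8: -8x^7 - 518x^5 + 1960x^4 - (9247/2)x^3 + 6188x^2 - (36877/8)x + 2949/2
the matrix is upper triangular; its diagonal is (0, 0, 0, 0, 0, 0, 0, 0, 0)
for a triangular matrix the eigenvalues are the diagonal entries, with algebraic multiplicity their repetition count

λ = 0 (multiplicity 9)


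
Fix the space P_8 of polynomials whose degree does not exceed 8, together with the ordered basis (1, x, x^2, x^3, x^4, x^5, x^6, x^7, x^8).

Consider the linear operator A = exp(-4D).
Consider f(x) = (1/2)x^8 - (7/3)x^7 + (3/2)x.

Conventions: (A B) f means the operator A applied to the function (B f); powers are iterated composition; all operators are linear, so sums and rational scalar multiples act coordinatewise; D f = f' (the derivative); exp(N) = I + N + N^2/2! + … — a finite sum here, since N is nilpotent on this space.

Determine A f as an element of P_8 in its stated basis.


the result is g(x) = (1/2)x^8 - (55/3)x^7 + (868/3)x^6 - 2576x^5 + (42560/3)x^4 - (148736/3)x^3 + 107520x^2 - (794615/6)x + 212974/3

order-1 term: -16x^7 + (196/3)x^6 - 6
order-2 term: 224x^6 - 784x^5
order-3 term: -1792x^5 + (15680/3)x^4
order-4 term: 8960x^4 - (62720/3)x^3
order-5 term: -28672x^3 + 50176x^2
order-6 term: 57344x^2 - (200704/3)x
order-7 term: -65536x + 114688/3
order-8 term: 32768
the series for exp(-4D) f terminates at order 8
exp(-4D) f = (1/2)x^8 - (55/3)x^7 + (868/3)x^6 - 2576x^5 + (42560/3)x^4 - (148736/3)x^3 + 107520x^2 - (794615/6)x + 212974/3


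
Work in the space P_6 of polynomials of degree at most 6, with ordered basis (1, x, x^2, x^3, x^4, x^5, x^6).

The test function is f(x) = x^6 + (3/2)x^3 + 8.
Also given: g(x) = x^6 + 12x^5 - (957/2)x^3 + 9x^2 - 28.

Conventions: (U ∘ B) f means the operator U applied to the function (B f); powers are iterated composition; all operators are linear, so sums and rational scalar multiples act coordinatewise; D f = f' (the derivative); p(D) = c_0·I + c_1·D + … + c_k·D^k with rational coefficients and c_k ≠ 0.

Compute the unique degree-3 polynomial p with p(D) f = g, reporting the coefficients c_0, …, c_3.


D^0 f = x^6 + (3/2)x^3 + 8
D^1 f = 6x^5 + (9/2)x^2
D^2 f = 30x^4 + 9x
D^3 f = 120x^3 + 9
matching coefficients of g against c_0 f + c_1 Df + … from the top degree down determines the c_i
solution: c_0 = 1, c_1 = 2, c_2 = 0, c_3 = -4

p(D) = I + 2·D − 4·D^3, i.e. c_0 = 1, c_1 = 2, c_2 = 0, c_3 = -4


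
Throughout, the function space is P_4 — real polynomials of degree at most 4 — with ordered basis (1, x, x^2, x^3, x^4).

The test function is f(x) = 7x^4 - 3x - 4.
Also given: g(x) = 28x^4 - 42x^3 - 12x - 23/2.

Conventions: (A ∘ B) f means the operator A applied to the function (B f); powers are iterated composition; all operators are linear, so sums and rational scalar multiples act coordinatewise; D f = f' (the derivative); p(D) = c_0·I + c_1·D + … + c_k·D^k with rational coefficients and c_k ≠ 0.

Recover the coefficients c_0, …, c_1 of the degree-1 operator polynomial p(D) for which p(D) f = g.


p(D) = 4·I − (3/2)·D, i.e. c_0 = 4, c_1 = -3/2

D^0 f = 7x^4 - 3x - 4
D^1 f = 28x^3 - 3
matching coefficients of g against c_0 f + c_1 Df + … from the top degree down determines the c_i
solution: c_0 = 4, c_1 = -3/2


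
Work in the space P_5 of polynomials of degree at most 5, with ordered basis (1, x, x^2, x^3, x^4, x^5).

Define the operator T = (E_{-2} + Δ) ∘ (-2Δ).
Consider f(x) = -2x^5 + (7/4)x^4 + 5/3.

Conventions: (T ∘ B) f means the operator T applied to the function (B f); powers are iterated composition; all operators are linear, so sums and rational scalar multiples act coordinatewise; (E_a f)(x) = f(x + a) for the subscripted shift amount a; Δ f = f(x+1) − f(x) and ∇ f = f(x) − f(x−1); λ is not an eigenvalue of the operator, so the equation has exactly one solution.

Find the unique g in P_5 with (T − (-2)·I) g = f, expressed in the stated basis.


the result is g(x) = -x^5 - (33/8)x^4 - (13/2)x^3 - (499/4)x^2 - (879/2)x - 10927/24

write g with unknown coordinates in the stated basis and equate coefficients in (T − (-2)·I) g = f
solving from the highest basis element down gives g = -x^5 - (33/8)x^4 - (13/2)x^3 - (499/4)x^2 - (879/2)x - 10927/24
check: T g = 10x^4 + 13x^3 + (499/2)x^2 + 879x + 3649/4
so T g − (-2)·g = -2x^5 + (7/4)x^4 + 5/3 = f ✓


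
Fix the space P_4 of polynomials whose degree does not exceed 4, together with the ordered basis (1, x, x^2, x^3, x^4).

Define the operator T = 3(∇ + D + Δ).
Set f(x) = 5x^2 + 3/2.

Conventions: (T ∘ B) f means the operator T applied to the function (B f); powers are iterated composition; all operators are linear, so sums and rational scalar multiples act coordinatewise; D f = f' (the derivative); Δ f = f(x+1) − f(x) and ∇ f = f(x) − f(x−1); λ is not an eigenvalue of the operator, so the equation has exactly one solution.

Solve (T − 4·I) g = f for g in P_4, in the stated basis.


g(x) = -(5/4)x^2 - (45/8)x - 417/32

write g with unknown coordinates in the stated basis and equate coefficients in (T − 4·I) g = f
solving from the highest basis element down gives g = -(5/4)x^2 - (45/8)x - 417/32
check: T g = -(45/2)x - 405/8
so T g − 4·g = 5x^2 + 3/2 = f ✓


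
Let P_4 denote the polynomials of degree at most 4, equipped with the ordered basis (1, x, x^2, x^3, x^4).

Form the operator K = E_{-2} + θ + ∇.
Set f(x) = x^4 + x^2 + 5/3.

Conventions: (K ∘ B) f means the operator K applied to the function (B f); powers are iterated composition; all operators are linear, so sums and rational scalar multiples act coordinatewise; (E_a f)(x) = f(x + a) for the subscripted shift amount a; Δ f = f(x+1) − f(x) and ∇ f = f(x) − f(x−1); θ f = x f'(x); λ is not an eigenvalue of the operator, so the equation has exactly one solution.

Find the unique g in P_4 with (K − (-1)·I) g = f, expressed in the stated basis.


write g with unknown coordinates in the stated basis and equate coefficients in (K − (-1)·I) g = f
solving from the highest basis element down gives g = (1/6)x^4 + (2/15)x^3 - (2/5)x^2 + (8/9)x + 197/180
check: K g = (5/6)x^4 - (2/15)x^3 + (7/5)x^2 - (8/9)x + 103/180
so K g − (-1)·g = x^4 + x^2 + 5/3 = f ✓

the result is g(x) = (1/6)x^4 + (2/15)x^3 - (2/5)x^2 + (8/9)x + 197/180


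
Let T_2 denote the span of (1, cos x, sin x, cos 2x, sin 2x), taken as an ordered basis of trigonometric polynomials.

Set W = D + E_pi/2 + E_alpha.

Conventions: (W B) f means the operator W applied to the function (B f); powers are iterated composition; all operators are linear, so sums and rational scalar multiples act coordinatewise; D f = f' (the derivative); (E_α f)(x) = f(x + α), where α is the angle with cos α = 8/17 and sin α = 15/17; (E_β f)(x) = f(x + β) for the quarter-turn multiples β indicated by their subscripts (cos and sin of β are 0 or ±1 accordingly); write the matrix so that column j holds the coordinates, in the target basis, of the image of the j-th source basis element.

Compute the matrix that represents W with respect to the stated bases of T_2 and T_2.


the matrix is [[2, 0, 0, 0, 0]; [0, 8/17, 49/17, 0, 0]; [0, -49/17, 8/17, 0, 0]; [0, 0, 0, -450/289, 818/289]; [0, 0, 0, -818/289, -450/289]] (rows listed top to bottom)

image of 1: 2
image of cos x: (8/17)cos x - (49/17)sin x
image of sin x: (49/17)cos x + (8/17)sin x
image of cos 2x: -(450/289)cos 2x - (818/289)sin 2x
image of sin 2x: (818/289)cos 2x - (450/289)sin 2x
each image's coordinates form column j of the matrix


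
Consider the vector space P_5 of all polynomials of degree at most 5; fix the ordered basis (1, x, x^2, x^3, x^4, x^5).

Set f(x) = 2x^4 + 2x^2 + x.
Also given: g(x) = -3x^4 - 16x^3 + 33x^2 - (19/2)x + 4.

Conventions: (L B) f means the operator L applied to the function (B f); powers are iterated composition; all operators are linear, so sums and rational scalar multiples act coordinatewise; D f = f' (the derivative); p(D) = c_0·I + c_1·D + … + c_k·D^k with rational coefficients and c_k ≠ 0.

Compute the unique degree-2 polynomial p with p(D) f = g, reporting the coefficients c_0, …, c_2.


p(D) = -(3/2)·I − 2·D + (3/2)·D^2, i.e. c_0 = -3/2, c_1 = -2, c_2 = 3/2

D^0 f = 2x^4 + 2x^2 + x
D^1 f = 8x^3 + 4x + 1
D^2 f = 24x^2 + 4
matching coefficients of g against c_0 f + c_1 Df + … from the top degree down determines the c_i
solution: c_0 = -3/2, c_1 = -2, c_2 = 3/2


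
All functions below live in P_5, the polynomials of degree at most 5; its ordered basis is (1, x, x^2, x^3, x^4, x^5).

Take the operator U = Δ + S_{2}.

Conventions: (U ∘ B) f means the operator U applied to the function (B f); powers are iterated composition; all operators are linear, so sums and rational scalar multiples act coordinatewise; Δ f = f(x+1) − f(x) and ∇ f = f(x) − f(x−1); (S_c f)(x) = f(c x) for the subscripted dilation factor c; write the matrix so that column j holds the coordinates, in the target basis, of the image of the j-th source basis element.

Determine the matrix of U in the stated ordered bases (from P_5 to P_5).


image of 1: 1
image of x: 2x + 1
image of x^2: 4x^2 + 2x + 1
image of x^3: 8x^3 + 3x^2 + 3x + 1
image of x^4: 16x^4 + 4x^3 + 6x^2 + 4x + 1
image of x^5: 32x^5 + 5x^4 + 10x^3 + 10x^2 + 5x + 1
each image's coordinates form column j of the matrix

the matrix is [[1, 1, 1, 1, 1, 1]; [0, 2, 2, 3, 4, 5]; [0, 0, 4, 3, 6, 10]; [0, 0, 0, 8, 4, 10]; [0, 0, 0, 0, 16, 5]; [0, 0, 0, 0, 0, 32]] (rows listed top to bottom)


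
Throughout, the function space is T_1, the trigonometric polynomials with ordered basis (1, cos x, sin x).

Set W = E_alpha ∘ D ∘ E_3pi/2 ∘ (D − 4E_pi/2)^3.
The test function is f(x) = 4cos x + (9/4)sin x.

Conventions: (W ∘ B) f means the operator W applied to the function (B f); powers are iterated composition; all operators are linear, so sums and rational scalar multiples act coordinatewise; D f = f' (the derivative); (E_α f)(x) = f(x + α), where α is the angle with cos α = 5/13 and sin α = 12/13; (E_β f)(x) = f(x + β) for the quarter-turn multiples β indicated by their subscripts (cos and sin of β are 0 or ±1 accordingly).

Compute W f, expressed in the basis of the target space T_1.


D f = (9/4)cos x - 4sin x
E_pi/2 f = (9/4)cos x - 4sin x
(-4E_pi/2) f = -9cos x + 16sin x
(D − 4E_pi/2) f = -(27/4)cos x + 12sin x
D (D − 4E_pi/2) f = 12cos x + (27/4)sin x
E_pi/2 (D − 4E_pi/2) f = 12cos x + (27/4)sin x
(-4E_pi/2) (D − 4E_pi/2) f = -48cos x - 27sin x
(D − 4E_pi/2) (D − 4E_pi/2) f = -36cos x - (81/4)sin x
D (D − 4E_pi/2) (D − 4E_pi/2) f = -(81/4)cos x + 36sin x
E_pi/2 (D − 4E_pi/2) (D − 4E_pi/2) f = -(81/4)cos x + 36sin x
(-4E_pi/2) (D − 4E_pi/2) (D − 4E_pi/2) f = 81cos x - 144sin x
(D − 4E_pi/2) (D − 4E_pi/2) (D − 4E_pi/2) f = (243/4)cos x - 108sin x
E_3pi/2 (D − 4E_pi/2)^3 f = 108cos x + (243/4)sin x
D E_3pi/2 (D − 4E_pi/2)^3 f = (243/4)cos x - 108sin x
E_alpha D E_3pi/2 (D − 4E_pi/2)^3 f = -(3969/52)cos x - (1269/13)sin x

the image equals g(x) = -(3969/52)cos x - (1269/13)sin x


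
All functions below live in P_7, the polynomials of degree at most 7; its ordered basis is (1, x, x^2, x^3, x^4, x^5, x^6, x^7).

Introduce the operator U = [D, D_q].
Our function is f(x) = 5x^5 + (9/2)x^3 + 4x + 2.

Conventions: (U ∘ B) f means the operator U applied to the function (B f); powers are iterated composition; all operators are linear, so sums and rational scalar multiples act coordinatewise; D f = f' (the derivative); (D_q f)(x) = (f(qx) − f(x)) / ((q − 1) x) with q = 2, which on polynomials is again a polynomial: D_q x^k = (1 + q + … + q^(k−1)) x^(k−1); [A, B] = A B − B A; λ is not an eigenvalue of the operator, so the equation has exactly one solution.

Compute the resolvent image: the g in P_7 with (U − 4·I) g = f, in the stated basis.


write g with unknown coordinates in the stated basis and equate coefficients in (U − 4·I) g = f
solving from the highest basis element down gives g = -(5/4)x^5 - (263/16)x^3 - (1379/64)x - 1/2
check: U g = -(245/4)x^3 - (1315/16)x
so U g − 4·g = 5x^5 + (9/2)x^3 + 4x + 2 = f ✓

the result is g(x) = -(5/4)x^5 - (263/16)x^3 - (1379/64)x - 1/2


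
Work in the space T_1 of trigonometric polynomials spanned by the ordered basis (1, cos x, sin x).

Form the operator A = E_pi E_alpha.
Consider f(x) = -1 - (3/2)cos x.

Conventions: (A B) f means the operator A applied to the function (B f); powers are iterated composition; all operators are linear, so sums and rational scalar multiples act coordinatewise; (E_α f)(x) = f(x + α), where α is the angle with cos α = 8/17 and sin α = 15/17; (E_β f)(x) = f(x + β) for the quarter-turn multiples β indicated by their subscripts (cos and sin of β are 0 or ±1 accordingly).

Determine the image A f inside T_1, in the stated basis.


E_alpha f = -1 - (12/17)cos x + (45/34)sin x
E_pi E_alpha f = -1 + (12/17)cos x - (45/34)sin x

the result is g(x) = -1 + (12/17)cos x - (45/34)sin x


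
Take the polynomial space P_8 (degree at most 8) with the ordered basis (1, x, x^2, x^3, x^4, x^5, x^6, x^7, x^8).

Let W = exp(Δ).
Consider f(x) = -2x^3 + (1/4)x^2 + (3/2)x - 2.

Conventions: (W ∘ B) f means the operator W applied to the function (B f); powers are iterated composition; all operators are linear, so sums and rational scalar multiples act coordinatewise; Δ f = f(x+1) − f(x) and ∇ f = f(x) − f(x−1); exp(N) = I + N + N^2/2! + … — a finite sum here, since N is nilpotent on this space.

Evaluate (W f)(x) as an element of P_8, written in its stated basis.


order-1 term: -6x^2 - (11/2)x - 1/4
order-2 term: -6x - 23/4
order-3 term: -2
the series for exp(Δ) f terminates at order 3
exp(Δ) f = -2x^3 - (23/4)x^2 - 10x - 10

the image equals g(x) = -2x^3 - (23/4)x^2 - 10x - 10


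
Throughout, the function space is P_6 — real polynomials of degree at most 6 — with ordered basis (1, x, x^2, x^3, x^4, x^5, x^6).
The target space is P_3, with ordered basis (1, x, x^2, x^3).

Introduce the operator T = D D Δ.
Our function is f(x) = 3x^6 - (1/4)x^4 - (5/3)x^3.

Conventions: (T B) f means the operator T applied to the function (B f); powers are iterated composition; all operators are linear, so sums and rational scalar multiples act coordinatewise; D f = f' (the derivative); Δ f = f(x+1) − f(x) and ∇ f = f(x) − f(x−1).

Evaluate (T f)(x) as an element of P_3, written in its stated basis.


Δ f = 18x^5 + 45x^4 + 59x^3 + (77/2)x^2 + 12x + 13/12
D Δ f = 90x^4 + 180x^3 + 177x^2 + 77x + 12
D D Δ f = 360x^3 + 540x^2 + 354x + 77

the result is g(x) = 360x^3 + 540x^2 + 354x + 77


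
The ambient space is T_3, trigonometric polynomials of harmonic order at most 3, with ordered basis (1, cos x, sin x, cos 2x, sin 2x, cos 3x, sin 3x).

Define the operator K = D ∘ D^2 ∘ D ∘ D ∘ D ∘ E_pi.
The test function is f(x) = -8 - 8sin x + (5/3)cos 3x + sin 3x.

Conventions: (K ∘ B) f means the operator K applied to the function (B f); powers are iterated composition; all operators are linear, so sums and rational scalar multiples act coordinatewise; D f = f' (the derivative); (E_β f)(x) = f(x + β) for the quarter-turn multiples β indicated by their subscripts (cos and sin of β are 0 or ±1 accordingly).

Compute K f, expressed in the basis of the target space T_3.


E_pi f = -8 + 8sin x - (5/3)cos 3x - sin 3x
D E_pi f = 8cos x - 3cos 3x + 5sin 3x
D D E_pi f = -8sin x + 15cos 3x + 9sin 3x
D D D E_pi f = -8cos x + 27cos 3x - 45sin 3x
D (D ∘ D ∘ D ∘ E_pi) f = 8sin x - 135cos 3x - 81sin 3x
D D (D ∘ D ∘ D ∘ E_pi) f = 8cos x - 243cos 3x + 405sin 3x
D D^2 (D ∘ D ∘ D ∘ E_pi) f = -8sin x + 1215cos 3x + 729sin 3x

the result is g(x) = -8sin x + 1215cos 3x + 729sin 3x


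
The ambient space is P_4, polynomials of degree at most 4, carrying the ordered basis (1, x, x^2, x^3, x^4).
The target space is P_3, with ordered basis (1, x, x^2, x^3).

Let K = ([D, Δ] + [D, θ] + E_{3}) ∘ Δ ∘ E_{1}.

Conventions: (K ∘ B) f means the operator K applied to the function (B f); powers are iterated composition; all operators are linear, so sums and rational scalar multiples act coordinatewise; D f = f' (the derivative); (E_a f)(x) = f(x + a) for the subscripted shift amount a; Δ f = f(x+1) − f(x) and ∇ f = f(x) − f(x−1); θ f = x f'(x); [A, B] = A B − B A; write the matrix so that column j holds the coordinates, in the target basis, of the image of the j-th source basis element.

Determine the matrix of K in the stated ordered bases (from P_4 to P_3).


the matrix is [[0, 1, 11, 70, 397]; [0, 0, 2, 33, 280]; [0, 0, 0, 3, 66]; [0, 0, 0, 0, 4]] (rows listed top to bottom)

image of 1: 0
image of x: 1
image of x^2: 2x + 11
image of x^3: 3x^2 + 33x + 70
image of x^4: 4x^3 + 66x^2 + 280x + 397
each image's coordinates form column j of the matrix


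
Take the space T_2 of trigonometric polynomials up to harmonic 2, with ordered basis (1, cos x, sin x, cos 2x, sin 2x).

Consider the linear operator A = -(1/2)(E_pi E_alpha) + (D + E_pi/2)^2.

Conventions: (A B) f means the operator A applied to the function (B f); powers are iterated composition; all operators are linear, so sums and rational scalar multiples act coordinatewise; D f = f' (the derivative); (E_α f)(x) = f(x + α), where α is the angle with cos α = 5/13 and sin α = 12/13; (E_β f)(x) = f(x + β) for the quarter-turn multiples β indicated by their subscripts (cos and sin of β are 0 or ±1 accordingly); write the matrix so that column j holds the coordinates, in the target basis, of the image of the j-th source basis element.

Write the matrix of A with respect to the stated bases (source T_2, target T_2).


image of 1: 1/2
image of cos x: -(99/26)cos x - (6/13)sin x
image of sin x: (6/13)cos x - (99/26)sin x
image of cos 2x: -(895/338)cos 2x + (736/169)sin 2x
image of sin 2x: -(736/169)cos 2x - (895/338)sin 2x
each image's coordinates form column j of the matrix

the matrix is [[1/2, 0, 0, 0, 0]; [0, -99/26, 6/13, 0, 0]; [0, -6/13, -99/26, 0, 0]; [0, 0, 0, -895/338, -736/169]; [0, 0, 0, 736/169, -895/338]] (rows listed top to bottom)


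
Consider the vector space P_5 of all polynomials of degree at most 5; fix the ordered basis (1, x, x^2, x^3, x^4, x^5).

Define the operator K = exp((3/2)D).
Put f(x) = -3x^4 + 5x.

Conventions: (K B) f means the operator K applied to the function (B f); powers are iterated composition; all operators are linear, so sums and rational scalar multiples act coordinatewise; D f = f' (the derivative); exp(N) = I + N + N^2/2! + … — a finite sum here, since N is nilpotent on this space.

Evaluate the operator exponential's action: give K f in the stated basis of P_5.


the image equals g(x) = -3x^4 - 18x^3 - (81/2)x^2 - (71/2)x - 123/16

order-1 term: -18x^3 + 15/2
order-2 term: -(81/2)x^2
order-3 term: -(81/2)x
order-4 term: -243/16
the series for exp((3/2)D) f terminates at order 4
exp((3/2)D) f = -3x^4 - 18x^3 - (81/2)x^2 - (71/2)x - 123/16


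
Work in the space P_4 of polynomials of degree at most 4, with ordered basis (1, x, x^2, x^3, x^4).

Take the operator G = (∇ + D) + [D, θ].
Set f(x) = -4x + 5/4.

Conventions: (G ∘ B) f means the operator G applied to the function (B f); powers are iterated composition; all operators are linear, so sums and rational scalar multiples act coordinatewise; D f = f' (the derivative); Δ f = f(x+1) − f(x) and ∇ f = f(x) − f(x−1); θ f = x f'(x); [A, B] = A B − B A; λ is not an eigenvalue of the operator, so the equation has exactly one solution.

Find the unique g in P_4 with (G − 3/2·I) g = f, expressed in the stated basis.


g(x) = (8/3)x + 9/2

write g with unknown coordinates in the stated basis and equate coefficients in (G − 3/2·I) g = f
solving from the highest basis element down gives g = (8/3)x + 9/2
check: G g = 8
so G g − 3/2·g = -4x + 5/4 = f ✓


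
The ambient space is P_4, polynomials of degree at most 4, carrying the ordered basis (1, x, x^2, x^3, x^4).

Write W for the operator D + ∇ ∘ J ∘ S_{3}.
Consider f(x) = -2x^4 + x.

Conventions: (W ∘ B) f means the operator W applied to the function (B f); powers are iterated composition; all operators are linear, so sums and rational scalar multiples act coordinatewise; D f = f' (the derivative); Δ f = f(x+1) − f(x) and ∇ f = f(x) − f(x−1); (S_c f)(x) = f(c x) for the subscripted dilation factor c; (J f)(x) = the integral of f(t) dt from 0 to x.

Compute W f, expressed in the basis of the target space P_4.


D f = -8x^3 + 1
S_{3} f = -162x^4 + 3x
J S_{3} f = -(162/5)x^5 + (3/2)x^2
∇ J S_{3} f = -162x^4 + 324x^3 - 324x^2 + 165x - 339/10
(D + ∇ ∘ J ∘ S_{3}) f = -162x^4 + 316x^3 - 324x^2 + 165x - 329/10

g(x) = -162x^4 + 316x^3 - 324x^2 + 165x - 329/10


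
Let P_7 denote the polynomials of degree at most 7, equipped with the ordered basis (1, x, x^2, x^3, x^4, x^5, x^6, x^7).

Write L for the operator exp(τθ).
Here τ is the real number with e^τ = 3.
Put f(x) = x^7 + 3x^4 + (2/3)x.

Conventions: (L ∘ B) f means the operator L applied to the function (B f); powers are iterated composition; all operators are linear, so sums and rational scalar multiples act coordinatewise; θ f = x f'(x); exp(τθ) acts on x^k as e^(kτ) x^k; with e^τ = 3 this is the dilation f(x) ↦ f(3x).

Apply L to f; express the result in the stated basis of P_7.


exp(τθ) x^k = e^(kτ) x^k; with e^τ = 3 this sends x^k to 3^k x^k
x ↦ 3 x
x^4 ↦ 81 x^4
x^7 ↦ 2187 x^7
applying this coordinatewise to f: exp(τθ) f = 2187x^7 + 243x^4 + 2x

the result is g(x) = 2187x^7 + 243x^4 + 2x


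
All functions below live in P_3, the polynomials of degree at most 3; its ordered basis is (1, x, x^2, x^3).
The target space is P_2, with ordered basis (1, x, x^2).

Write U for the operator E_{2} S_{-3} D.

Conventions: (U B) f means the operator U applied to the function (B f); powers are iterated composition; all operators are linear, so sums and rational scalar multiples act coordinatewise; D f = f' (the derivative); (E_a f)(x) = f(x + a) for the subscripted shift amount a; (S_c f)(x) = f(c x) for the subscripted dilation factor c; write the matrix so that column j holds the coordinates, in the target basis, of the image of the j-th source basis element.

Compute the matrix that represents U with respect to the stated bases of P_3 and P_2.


the matrix is [[0, 1, -12, 108]; [0, 0, -6, 108]; [0, 0, 0, 27]] (rows listed top to bottom)

image of 1: 0
image of x: 1
image of x^2: -6x - 12
image of x^3: 27x^2 + 108x + 108
each image's coordinates form column j of the matrix


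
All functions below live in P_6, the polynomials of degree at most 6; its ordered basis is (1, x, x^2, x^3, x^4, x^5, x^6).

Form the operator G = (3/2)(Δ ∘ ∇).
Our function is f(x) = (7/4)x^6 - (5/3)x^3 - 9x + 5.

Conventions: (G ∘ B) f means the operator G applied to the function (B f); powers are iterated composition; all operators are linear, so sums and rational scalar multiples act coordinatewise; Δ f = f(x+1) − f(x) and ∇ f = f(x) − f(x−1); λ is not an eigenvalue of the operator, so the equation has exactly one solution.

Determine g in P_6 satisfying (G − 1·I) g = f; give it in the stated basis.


the result is g(x) = -(7/4)x^6 - (315/4)x^4 + (5/3)x^3 - (5985/4)x^2 + 24x - 18941/4

write g with unknown coordinates in the stated basis and equate coefficients in (G − 1·I) g = f
solving from the highest basis element down gives g = -(7/4)x^6 - (315/4)x^4 + (5/3)x^3 - (5985/4)x^2 + 24x - 18941/4
check: G g = -(315/4)x^4 - (5985/4)x^2 + 15x - 18921/4
so G g − 1·g = (7/4)x^6 - (5/3)x^3 - 9x + 5 = f ✓


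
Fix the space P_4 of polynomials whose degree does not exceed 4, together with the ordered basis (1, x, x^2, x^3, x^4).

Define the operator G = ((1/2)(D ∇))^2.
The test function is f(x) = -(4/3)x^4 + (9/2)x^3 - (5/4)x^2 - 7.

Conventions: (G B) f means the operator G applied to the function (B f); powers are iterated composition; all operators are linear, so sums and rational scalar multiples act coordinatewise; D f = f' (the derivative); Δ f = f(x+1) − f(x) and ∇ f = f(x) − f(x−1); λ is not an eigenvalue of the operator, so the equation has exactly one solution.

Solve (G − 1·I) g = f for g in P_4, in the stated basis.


write g with unknown coordinates in the stated basis and equate coefficients in (G − 1·I) g = f
solving from the highest basis element down gives g = (4/3)x^4 - (9/2)x^3 + (5/4)x^2 + 15
check: G g = 8
so G g − 1·g = -(4/3)x^4 + (9/2)x^3 - (5/4)x^2 - 7 = f ✓

the result is g(x) = (4/3)x^4 - (9/2)x^3 + (5/4)x^2 + 15


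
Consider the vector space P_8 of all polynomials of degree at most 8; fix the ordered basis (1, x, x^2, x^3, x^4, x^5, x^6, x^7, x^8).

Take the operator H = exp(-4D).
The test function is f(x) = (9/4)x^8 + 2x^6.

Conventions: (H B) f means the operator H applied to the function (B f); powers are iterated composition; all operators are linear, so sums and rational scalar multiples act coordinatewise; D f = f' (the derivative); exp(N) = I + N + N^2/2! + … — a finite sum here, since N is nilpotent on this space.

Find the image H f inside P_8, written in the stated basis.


order-1 term: -72x^7 - 48x^5
order-2 term: 1008x^6 + 480x^4
order-3 term: -8064x^5 - 2560x^3
order-4 term: 40320x^4 + 7680x^2
order-5 term: -129024x^3 - 12288x
order-6 term: 258048x^2 + 8192
order-7 term: -294912x
order-8 term: 147456
the series for exp(-4D) f terminates at order 8
exp(-4D) f = (9/4)x^8 - 72x^7 + 1010x^6 - 8112x^5 + 40800x^4 - 131584x^3 + 265728x^2 - 307200x + 155648

the image equals g(x) = (9/4)x^8 - 72x^7 + 1010x^6 - 8112x^5 + 40800x^4 - 131584x^3 + 265728x^2 - 307200x + 155648


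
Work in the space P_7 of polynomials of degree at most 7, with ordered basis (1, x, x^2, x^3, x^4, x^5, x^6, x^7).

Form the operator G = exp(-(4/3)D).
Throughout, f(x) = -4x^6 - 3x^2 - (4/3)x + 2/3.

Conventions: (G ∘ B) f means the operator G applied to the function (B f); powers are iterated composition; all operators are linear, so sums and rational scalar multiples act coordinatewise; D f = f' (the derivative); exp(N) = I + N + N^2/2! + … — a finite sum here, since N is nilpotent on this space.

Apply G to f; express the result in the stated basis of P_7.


order-1 term: 32x^5 + 8x + 16/9
order-2 term: -(320/3)x^4 - 16/3
order-3 term: (5120/27)x^3
order-4 term: -(5120/27)x^2
order-5 term: (8192/81)x
order-6 term: -16384/729
the series for exp(-(4/3)D) f terminates at order 6
exp(-(4/3)D) f = -4x^6 + 32x^5 - (320/3)x^4 + (5120/27)x^3 - (5201/27)x^2 + (8732/81)x - 18490/729

the result is g(x) = -4x^6 + 32x^5 - (320/3)x^4 + (5120/27)x^3 - (5201/27)x^2 + (8732/81)x - 18490/729


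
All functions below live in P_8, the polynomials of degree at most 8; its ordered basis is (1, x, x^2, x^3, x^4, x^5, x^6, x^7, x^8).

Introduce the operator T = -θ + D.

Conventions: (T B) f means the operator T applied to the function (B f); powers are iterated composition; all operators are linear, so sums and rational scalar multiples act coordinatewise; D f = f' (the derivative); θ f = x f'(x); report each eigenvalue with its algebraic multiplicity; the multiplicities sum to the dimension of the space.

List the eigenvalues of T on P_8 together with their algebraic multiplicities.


λ = -8 (multiplicity 1), λ = -7 (multiplicity 1), λ = -6 (multiplicity 1), λ = -5 (multiplicity 1), λ = -4 (multiplicity 1), λ = -3 (multiplicity 1), λ = -2 (multiplicity 1), λ = -1 (multiplicity 1), λ = 0 (multiplicity 1)

image of 1: 0
image of x: -x + 1
image of x^2: -2x^2 + 2x
image of x^3: -3x^3 + 3x^2
image of x^4: -4x^4 + 4x^3
image of x^5: -5x^5 + 5x^4
image of x^6: -6x^6 + 6x^5
image of x^7: -7x^7 + 7x^6
image of x^8: -8x^8 + 8x^7
the matrix is upper triangular; its diagonal is (0, -1, -2, -3, -4, -5, -6, -7, -8)
for a triangular matrix the eigenvalues are the diagonal entries, with algebraic multiplicity their repetition count


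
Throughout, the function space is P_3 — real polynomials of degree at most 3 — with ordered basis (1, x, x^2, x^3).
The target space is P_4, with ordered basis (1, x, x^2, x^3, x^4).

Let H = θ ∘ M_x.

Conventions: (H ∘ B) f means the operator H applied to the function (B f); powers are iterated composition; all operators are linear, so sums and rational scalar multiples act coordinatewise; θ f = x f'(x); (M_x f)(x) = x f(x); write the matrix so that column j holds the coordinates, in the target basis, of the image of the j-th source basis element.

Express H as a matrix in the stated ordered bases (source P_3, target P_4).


image of 1: x
image of x: 2x^2
image of x^2: 3x^3
image of x^3: 4x^4
each image's coordinates form column j of the matrix

the matrix is [[0, 0, 0, 0]; [1, 0, 0, 0]; [0, 2, 0, 0]; [0, 0, 3, 0]; [0, 0, 0, 4]] (rows listed top to bottom)


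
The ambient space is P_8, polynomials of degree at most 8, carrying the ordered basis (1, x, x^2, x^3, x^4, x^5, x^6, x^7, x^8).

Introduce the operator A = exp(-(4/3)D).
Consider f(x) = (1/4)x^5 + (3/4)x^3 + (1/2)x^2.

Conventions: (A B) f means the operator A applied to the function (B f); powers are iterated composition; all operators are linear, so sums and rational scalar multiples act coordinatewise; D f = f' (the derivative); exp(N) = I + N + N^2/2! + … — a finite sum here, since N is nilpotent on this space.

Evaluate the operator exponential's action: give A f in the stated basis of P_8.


order-1 term: -(5/3)x^4 - 3x^2 - (4/3)x
order-2 term: (40/9)x^3 + 4x + 8/9
order-3 term: -(160/27)x^2 - 16/9
order-4 term: (320/81)x
order-5 term: -256/243
the series for exp(-(4/3)D) f terminates at order 5
exp(-(4/3)D) f = (1/4)x^5 - (5/3)x^4 + (187/36)x^3 - (455/54)x^2 + (536/81)x - 472/243

the image equals g(x) = (1/4)x^5 - (5/3)x^4 + (187/36)x^3 - (455/54)x^2 + (536/81)x - 472/243


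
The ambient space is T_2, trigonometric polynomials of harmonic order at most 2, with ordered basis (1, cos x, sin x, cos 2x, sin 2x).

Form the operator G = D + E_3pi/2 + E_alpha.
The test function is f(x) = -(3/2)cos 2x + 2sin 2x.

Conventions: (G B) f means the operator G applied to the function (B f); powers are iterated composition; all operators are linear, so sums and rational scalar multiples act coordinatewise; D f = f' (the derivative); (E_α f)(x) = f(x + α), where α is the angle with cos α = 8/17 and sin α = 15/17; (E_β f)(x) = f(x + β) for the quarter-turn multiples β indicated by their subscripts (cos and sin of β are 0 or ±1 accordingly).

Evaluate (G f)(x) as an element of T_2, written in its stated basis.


D f = 4cos 2x + 3sin 2x
E_3pi/2 f = (3/2)cos 2x - 2sin 2x
E_alpha f = (1443/578)cos 2x + (38/289)sin 2x
(D + E_3pi/2 + E_alpha) f = (2311/289)cos 2x + (327/289)sin 2x

the result is g(x) = (2311/289)cos 2x + (327/289)sin 2x


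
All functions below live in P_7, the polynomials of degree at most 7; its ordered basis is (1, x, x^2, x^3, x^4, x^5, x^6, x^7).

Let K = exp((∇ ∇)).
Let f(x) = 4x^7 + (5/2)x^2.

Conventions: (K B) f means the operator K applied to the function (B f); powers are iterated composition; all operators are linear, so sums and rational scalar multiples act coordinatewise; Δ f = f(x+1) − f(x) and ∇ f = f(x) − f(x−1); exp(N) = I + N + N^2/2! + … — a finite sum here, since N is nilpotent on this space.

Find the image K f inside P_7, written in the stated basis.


order-1 term: 168x^5 - 840x^4 + 1960x^3 - 2520x^2 + 1736x - 499
order-2 term: 1680x^3 - 10080x^2 + 21840x - 16800
order-3 term: 3360x - 10080
the series for exp((∇ ∇)) f terminates at order 3
exp((∇ ∇)) f = 4x^7 + 168x^5 - 840x^4 + 3640x^3 - (25195/2)x^2 + 26936x - 27379

the result is g(x) = 4x^7 + 168x^5 - 840x^4 + 3640x^3 - (25195/2)x^2 + 26936x - 27379


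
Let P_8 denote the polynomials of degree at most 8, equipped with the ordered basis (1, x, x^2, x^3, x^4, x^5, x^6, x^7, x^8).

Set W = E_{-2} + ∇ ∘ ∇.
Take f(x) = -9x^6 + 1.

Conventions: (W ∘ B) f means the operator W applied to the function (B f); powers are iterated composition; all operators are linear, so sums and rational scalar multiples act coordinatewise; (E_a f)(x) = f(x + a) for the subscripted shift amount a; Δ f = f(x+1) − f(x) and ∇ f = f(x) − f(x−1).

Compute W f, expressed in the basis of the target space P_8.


g(x) = -9x^6 + 108x^5 - 810x^4 + 2520x^3 - 4050x^2 + 3348x - 1133

E_{-2} f = -9x^6 + 108x^5 - 540x^4 + 1440x^3 - 2160x^2 + 1728x - 575
∇ f = -54x^5 + 135x^4 - 180x^3 + 135x^2 - 54x + 9
∇ ∇ f = -270x^4 + 1080x^3 - 1890x^2 + 1620x - 558
(E_{-2} + ∇ ∘ ∇) f = -9x^6 + 108x^5 - 810x^4 + 2520x^3 - 4050x^2 + 3348x - 1133


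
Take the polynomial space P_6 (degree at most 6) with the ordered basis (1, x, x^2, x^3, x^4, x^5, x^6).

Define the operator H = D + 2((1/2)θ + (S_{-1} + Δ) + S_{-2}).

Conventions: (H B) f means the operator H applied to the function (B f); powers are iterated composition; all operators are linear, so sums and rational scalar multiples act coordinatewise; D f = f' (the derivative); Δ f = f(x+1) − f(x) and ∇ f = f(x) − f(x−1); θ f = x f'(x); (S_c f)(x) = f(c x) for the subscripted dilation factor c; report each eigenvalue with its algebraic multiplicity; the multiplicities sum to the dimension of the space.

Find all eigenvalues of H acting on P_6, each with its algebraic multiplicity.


λ = -61 (multiplicity 1), λ = -15 (multiplicity 1), λ = -5 (multiplicity 1), λ = 4 (multiplicity 1), λ = 12 (multiplicity 1), λ = 38 (multiplicity 1), λ = 136 (multiplicity 1)

image of 1: 4
image of x: -5x + 3
image of x^2: 12x^2 + 6x + 2
image of x^3: -15x^3 + 9x^2 + 6x + 2
image of x^4: 38x^4 + 12x^3 + 12x^2 + 8x + 2
image of x^5: -61x^5 + 15x^4 + 20x^3 + 20x^2 + 10x + 2
image of x^6: 136x^6 + 18x^5 + 30x^4 + 40x^3 + 30x^2 + 12x + 2
the matrix is upper triangular; its diagonal is (4, -5, 12, -15, 38, -61, 136)
for a triangular matrix the eigenvalues are the diagonal entries, with algebraic multiplicity their repetition count
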